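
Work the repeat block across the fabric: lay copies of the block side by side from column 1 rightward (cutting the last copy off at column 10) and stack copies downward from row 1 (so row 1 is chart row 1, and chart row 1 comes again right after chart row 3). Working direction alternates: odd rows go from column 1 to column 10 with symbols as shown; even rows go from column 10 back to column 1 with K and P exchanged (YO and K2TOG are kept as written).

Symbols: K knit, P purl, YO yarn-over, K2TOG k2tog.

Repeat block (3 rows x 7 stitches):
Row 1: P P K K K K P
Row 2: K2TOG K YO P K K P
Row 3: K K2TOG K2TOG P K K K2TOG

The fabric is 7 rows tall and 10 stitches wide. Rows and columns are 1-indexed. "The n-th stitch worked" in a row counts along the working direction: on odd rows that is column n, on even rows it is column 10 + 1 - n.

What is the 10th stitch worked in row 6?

Row 6 uses chart row ((6-1) mod 3)+1 = 3. Row 6 is even, so WS.
Chart row 3 tiled across columns 1-10: K K2TOG K2TOG P K K K2TOG K K2TOG K2TOG
WS: work from column 10 back to column 1 (reverse the tiled row), swapping K<->P (YO and K2TOG unchanged).
Row 6 as worked: K2TOG K2TOG P K2TOG P P K K2TOG K2TOG P
The 10th stitch worked is P.

Result:
P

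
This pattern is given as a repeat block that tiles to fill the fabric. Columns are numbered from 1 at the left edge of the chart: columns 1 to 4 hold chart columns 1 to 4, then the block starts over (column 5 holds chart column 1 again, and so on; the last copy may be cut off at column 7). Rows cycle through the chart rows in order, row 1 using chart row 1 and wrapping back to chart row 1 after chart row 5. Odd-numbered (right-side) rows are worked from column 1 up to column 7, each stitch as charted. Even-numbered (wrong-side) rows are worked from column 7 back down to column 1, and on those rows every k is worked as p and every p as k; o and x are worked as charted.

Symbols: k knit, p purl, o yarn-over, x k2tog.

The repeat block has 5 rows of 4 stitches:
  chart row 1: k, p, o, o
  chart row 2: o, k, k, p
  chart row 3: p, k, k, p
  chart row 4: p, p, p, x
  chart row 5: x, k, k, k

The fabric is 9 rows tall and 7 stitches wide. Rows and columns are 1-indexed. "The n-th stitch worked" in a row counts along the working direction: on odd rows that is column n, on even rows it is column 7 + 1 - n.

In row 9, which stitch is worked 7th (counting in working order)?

Row 9 uses chart row ((9-1) mod 5)+1 = 4. Row 9 is odd, so RS.
Chart row 4 tiled across columns 1-7: p p p x p p p
RS: work column 1 to column 7, symbols as charted — the tiled row is the row as worked.
Counting 7 along the worked row gives p.

Result:
p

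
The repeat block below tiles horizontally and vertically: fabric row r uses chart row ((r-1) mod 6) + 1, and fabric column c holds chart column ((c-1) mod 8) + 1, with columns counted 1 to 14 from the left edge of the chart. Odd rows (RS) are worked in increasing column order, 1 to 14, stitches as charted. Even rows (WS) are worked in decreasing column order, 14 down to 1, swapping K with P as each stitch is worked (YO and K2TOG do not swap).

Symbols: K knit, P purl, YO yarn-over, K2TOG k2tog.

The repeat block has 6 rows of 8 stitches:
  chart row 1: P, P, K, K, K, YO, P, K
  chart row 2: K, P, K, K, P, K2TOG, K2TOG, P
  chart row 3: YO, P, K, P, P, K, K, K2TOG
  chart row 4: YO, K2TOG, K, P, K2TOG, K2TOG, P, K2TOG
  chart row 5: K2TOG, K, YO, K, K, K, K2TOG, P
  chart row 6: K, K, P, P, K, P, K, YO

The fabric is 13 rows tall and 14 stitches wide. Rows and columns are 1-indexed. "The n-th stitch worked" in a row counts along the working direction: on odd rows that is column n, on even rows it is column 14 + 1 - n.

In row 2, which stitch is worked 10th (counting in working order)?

Row 2 uses chart row ((2-1) mod 6)+1 = 2. Row 2 is even, so WS.
Chart row 2 tiled across columns 1-14: K P K K P K2TOG K2TOG P K P K K P K2TOG
Wrong side: read the tiled row from column 14 down to 1 and exchange K with P (leave YO, K2TOG).
Row 2 as worked: K2TOG K P P K P K K2TOG K2TOG K P P K P
Counting 10 along the worked row gives K.

Result:
K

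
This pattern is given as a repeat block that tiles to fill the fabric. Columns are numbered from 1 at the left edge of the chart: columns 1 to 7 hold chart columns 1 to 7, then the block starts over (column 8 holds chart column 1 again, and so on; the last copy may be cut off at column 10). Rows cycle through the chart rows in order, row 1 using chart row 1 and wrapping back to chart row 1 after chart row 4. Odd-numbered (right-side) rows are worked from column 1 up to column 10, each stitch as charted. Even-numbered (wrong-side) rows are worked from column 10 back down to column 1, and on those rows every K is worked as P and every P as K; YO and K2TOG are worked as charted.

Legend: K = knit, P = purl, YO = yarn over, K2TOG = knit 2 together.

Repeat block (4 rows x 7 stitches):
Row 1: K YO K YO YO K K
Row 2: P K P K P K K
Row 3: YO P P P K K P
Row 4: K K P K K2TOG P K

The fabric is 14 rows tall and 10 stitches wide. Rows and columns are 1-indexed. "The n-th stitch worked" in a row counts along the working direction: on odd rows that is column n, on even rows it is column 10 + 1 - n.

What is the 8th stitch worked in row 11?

Stitch:
YO

Derivation:
Row 11 uses chart row ((11-1) mod 4)+1 = 3. Row 11 is odd, so RS.
Chart row 3 tiled across columns 1-10: YO P P P K K P YO P P
RS: work column 1 to column 10, symbols as charted — the tiled row is the row as worked.
Stitch 8 in working order -> YO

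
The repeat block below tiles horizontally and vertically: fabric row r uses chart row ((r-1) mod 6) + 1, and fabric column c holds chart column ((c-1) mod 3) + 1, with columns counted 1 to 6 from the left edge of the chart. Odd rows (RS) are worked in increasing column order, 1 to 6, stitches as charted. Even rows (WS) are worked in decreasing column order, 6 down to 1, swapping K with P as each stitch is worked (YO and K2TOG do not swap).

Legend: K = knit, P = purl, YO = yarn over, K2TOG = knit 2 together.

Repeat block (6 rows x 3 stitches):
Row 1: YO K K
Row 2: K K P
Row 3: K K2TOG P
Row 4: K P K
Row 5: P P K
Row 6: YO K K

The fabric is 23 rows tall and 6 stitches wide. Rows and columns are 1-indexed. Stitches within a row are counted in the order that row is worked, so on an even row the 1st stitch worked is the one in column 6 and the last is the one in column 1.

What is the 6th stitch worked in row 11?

Stitch:
K

Derivation:
For row 11: chart row = ((11-1) mod 6) + 1 = 5; this is a RS (odd) row.
Chart row 5 tiled across columns 1-6: P P K P P K
RS row: no reversal, no swap; stitch n worked = column n.
The 6th stitch worked is K.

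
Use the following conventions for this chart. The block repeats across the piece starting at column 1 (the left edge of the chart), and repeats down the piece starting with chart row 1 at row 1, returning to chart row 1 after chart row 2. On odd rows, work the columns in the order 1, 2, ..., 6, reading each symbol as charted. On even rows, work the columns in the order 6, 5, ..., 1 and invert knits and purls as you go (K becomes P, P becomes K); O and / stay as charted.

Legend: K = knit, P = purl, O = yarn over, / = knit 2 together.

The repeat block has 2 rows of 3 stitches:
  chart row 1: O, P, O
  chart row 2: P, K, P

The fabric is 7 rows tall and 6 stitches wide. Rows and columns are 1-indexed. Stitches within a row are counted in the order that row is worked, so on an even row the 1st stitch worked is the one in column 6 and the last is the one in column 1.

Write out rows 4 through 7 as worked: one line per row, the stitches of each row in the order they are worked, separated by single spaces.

Row 4: chart row 2, WS - tiled (columns 1-6): P K P P K P; work from column 6 back to 1 with K<->P swapped.
Row 5: chart row 1, RS - tile across columns 1-6 and work as-is.
Row 6: chart row 2, WS - tiled (columns 1-6): P K P P K P; work from column 6 back to 1 with K<->P swapped.
Row 7: chart row 1, RS - tile across columns 1-6 and work as-is.

Rows as worked:
K P K K P K
O P O O P O
K P K K P K
O P O O P O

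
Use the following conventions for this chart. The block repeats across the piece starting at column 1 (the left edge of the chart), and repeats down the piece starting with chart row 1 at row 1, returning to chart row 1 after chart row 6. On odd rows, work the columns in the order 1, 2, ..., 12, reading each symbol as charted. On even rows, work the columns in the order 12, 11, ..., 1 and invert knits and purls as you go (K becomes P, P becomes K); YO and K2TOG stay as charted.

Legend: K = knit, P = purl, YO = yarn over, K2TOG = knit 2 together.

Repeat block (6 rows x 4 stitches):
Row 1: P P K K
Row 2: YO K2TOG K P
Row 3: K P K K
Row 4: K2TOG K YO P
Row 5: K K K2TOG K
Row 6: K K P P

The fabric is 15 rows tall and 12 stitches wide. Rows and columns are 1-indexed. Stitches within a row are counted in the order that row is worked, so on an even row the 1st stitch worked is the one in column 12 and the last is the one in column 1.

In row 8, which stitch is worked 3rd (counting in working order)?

Row 8 uses chart row ((8-1) mod 6)+1 = 2. Row 8 is even, so WS.
Chart row 2 tiled across columns 1-12: YO K2TOG K P YO K2TOG K P YO K2TOG K P
WS row: flip the tiled sequence (start at column 12) and apply K<->P; YO and K2TOG stay.
Row 8 as worked: K P K2TOG YO K P K2TOG YO K P K2TOG YO
Counting 3 along the worked row gives K2TOG.

== STITCH ==
K2TOG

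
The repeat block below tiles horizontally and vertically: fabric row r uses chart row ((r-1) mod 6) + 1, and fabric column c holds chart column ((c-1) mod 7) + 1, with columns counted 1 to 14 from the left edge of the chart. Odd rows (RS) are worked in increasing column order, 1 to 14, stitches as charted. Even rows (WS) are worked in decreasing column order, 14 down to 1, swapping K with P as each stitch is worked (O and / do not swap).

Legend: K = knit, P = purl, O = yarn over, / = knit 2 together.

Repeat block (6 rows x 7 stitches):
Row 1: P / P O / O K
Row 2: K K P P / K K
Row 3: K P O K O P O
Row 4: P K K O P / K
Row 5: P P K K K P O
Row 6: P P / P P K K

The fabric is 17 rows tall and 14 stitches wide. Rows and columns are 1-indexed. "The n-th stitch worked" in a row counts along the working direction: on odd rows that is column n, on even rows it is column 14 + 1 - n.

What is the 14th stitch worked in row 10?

Result:
K

Derivation:
Row 10: (10-1) mod 6 = 3, so use chart row 4. Even row -> WS.
Chart row 4 tiled across columns 1-14: P K K O P / K P K K O P / K
Wrong side: read the tiled row from column 14 down to 1 and exchange K with P (leave O, /).
Row 10 as worked: P / K O P P K P / K O P P K
Stitch 14 in working order -> K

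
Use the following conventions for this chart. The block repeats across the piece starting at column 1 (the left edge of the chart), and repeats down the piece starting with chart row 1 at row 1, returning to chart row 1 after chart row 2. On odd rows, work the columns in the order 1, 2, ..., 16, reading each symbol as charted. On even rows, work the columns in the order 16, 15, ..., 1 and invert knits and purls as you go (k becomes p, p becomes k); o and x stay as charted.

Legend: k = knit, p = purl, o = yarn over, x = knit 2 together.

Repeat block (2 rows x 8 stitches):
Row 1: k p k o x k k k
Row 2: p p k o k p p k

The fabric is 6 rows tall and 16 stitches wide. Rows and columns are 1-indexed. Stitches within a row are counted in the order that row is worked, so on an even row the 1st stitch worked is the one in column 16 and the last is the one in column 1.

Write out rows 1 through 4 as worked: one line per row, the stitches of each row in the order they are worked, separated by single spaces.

Rows as worked:
k p k o x k k k k p k o x k k k
p k k p o p k k p k k p o p k k
k p k o x k k k k p k o x k k k
p k k p o p k k p k k p o p k k

Derivation:
Row 1: chart row 1, RS - tile across columns 1-16 and work as-is.
Row 2: chart row 2, WS - tiled (columns 1-16): p p k o k p p k p p k o k p p k; work from column 16 back to 1 with k<->p swapped.
Row 3: chart row 1, RS - tile across columns 1-16 and work as-is.
Row 4: chart row 2, WS - tiled (columns 1-16): p p k o k p p k p p k o k p p k; work from column 16 back to 1 with k<->p swapped.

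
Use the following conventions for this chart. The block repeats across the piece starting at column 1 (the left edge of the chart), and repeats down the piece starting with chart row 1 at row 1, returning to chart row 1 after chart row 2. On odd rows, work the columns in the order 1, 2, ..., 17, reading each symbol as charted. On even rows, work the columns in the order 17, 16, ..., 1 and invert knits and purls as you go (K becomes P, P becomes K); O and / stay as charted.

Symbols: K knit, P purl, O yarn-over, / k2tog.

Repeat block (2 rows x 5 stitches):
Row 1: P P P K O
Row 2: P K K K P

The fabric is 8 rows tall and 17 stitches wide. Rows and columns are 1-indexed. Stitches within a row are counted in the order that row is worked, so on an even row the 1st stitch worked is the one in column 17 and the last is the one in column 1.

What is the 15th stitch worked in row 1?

Stitch:
O

Derivation:
For row 1: chart row = ((1-1) mod 2) + 1 = 1; this is a RS (odd) row.
Chart row 1 tiled across columns 1-17: P P P K O P P P K O P P P K O P P
RS row: no reversal, no swap; stitch n worked = column n.
The 15th stitch worked is O.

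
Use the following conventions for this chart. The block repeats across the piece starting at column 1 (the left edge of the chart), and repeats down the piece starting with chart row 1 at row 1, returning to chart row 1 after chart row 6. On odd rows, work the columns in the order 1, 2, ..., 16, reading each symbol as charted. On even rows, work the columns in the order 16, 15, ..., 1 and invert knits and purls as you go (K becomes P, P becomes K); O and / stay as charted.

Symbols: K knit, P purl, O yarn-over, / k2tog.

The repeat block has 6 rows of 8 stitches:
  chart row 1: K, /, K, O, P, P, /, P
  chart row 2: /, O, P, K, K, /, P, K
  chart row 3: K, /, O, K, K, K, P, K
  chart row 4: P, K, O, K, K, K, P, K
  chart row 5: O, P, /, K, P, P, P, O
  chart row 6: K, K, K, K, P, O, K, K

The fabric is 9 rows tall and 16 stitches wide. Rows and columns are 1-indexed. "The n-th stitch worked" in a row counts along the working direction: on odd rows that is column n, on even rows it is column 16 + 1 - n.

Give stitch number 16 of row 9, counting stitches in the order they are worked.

Row 9 uses chart row ((9-1) mod 6)+1 = 3. Row 9 is odd, so RS.
Chart row 3 tiled across columns 1-16: K / O K K K P K K / O K K K P K
RS: work column 1 to column 16, symbols as charted — the tiled row is the row as worked.
Stitch 16 in working order -> K

== STITCH ==
K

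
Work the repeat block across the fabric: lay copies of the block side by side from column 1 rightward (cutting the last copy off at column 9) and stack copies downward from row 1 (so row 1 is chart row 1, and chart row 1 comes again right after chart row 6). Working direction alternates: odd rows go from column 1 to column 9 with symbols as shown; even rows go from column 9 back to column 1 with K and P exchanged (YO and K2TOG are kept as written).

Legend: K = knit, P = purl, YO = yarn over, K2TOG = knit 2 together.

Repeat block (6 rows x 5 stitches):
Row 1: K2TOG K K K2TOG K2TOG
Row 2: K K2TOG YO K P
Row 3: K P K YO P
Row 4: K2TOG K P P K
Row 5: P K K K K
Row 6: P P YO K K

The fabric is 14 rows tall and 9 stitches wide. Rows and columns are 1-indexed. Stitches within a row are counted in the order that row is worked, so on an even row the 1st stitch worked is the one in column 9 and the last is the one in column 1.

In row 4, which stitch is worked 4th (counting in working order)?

Stitch:
K2TOG

Derivation:
Row 4 uses chart row ((4-1) mod 6)+1 = 4. Row 4 is even, so WS.
Chart row 4 tiled across columns 1-9: K2TOG K P P K K2TOG K P P
WS: work from column 9 back to column 1 (reverse the tiled row), swapping K<->P (YO and K2TOG unchanged).
Row 4 as worked: K K P K2TOG P K K P K2TOG
Counting 4 along the worked row gives K2TOG.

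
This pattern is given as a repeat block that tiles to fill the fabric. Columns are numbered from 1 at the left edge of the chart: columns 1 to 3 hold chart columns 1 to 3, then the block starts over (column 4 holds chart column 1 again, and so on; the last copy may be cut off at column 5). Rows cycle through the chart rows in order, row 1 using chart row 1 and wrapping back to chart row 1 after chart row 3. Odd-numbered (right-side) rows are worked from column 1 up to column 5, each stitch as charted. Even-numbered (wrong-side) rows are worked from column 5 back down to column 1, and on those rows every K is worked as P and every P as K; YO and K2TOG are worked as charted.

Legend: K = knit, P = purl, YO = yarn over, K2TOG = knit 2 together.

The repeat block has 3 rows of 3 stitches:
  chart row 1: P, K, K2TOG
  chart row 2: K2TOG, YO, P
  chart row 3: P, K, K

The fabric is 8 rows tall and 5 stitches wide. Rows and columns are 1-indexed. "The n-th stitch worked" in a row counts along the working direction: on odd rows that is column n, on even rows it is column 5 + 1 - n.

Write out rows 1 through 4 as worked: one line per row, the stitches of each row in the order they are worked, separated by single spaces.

Row 1: chart row 1, RS - tile across columns 1-5 and work as-is.
Row 2: chart row 2, WS - tiled (columns 1-5): K2TOG YO P K2TOG YO; work from column 5 back to 1 with K<->P swapped.
Row 3: chart row 3, RS - tile across columns 1-5 and work as-is.
Row 4: chart row 1, WS - tiled (columns 1-5): P K K2TOG P K; work from column 5 back to 1 with K<->P swapped.

Rows as worked:
P K K2TOG P K
YO K2TOG K YO K2TOG
P K K P K
P K K2TOG P K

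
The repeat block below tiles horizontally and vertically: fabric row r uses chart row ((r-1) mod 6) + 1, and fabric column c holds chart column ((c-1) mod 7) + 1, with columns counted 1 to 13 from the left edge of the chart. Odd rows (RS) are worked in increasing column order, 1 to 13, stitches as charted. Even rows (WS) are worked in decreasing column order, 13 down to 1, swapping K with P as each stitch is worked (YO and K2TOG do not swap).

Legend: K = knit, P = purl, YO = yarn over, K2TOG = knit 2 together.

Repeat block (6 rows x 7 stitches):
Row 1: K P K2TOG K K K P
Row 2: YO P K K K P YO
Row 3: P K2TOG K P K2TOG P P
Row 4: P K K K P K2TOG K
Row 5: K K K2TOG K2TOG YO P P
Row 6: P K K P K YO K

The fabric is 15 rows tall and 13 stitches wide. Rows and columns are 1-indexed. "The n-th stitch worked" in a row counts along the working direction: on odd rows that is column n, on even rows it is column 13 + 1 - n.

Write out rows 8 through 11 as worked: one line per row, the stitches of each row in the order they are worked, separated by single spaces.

Row 8: chart row 2, WS - tiled (columns 1-13): YO P K K K P YO YO P K K K P; work from column 13 back to 1 with K<->P swapped.
Row 9: chart row 3, RS - tile across columns 1-13 and work as-is.
Row 10: chart row 4, WS - tiled (columns 1-13): P K K K P K2TOG K P K K K P K2TOG; work from column 13 back to 1 with K<->P swapped.
Row 11: chart row 5, RS - tile across columns 1-13 and work as-is.

Rows as worked:
K P P P K YO YO K P P P K YO
P K2TOG K P K2TOG P P P K2TOG K P K2TOG P
K2TOG K P P P K P K2TOG K P P P K
K K K2TOG K2TOG YO P P K K K2TOG K2TOG YO P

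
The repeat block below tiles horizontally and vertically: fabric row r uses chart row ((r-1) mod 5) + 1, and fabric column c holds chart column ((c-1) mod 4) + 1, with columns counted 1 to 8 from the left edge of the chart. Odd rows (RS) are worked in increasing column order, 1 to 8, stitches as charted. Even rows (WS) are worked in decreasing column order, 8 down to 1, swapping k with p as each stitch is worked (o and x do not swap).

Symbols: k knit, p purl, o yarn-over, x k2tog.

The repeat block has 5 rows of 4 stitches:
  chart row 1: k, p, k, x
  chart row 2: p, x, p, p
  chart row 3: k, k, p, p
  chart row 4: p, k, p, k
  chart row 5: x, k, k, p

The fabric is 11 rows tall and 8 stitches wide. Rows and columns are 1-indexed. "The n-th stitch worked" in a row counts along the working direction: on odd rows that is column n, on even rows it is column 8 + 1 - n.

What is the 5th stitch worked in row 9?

Row 9: (9-1) mod 5 = 3, so use chart row 4. Odd row -> RS.
Chart row 4 tiled across columns 1-8: p k p k p k p k
Right side: take the tiled row as-is (worked left to right from column 1).
The 5th stitch worked is p.

Stitch:
p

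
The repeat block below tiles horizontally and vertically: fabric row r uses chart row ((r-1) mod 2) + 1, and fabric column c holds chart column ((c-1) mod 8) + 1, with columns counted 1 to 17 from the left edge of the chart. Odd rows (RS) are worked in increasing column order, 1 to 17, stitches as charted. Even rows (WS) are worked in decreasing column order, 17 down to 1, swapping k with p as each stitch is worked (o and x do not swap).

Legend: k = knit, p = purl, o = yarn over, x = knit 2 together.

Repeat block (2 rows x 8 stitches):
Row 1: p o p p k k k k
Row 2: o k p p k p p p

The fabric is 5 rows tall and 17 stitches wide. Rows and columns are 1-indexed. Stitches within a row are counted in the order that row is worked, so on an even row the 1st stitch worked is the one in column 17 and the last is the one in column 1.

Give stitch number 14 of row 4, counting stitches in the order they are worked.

Result:
k

Derivation:
For row 4: chart row = ((4-1) mod 2) + 1 = 2; this is a WS (even) row.
Chart row 2 tiled across columns 1-17: o k p p k p p p o k p p k p p p o
WS row: flip the tiled sequence (start at column 17) and apply k<->p; o and x stay.
Row 4 as worked: o k k k p k k p o k k k p k k p o
The 14th stitch worked is k.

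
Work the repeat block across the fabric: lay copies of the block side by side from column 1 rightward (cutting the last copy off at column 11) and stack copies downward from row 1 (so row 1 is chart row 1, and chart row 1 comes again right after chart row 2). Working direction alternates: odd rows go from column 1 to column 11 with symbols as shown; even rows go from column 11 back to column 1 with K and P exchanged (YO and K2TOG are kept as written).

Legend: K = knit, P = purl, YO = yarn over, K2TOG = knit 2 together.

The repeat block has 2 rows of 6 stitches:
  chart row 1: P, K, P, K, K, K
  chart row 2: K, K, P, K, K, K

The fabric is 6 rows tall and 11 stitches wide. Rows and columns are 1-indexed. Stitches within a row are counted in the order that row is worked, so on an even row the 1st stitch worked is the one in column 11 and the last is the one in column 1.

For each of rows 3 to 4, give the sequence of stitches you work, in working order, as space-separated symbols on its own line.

Row 3: chart row 1, RS - tile across columns 1-11 and work as-is.
Row 4: chart row 2, WS - tiled (columns 1-11): K K P K K K K K P K K; work from column 11 back to 1 with K<->P swapped.

Rows as worked:
P K P K K K P K P K K
P P K P P P P P K P P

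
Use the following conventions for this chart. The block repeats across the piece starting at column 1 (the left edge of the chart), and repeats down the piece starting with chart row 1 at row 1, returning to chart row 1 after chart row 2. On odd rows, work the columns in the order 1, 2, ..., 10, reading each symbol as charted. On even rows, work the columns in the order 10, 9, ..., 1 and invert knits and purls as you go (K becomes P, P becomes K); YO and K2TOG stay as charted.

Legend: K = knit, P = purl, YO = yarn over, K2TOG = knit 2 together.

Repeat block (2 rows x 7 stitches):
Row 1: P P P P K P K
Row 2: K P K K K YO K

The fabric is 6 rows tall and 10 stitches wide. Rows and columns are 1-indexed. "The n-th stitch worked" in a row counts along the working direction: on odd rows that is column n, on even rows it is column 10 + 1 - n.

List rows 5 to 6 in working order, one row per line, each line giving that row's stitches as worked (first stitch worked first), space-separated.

Row 5: chart row 1, RS - tile across columns 1-10 and work as-is.
Row 6: chart row 2, WS - tiled (columns 1-10): K P K K K YO K K P K; work from column 10 back to 1 with K<->P swapped.

== ROWS AS WORKED ==
P P P P K P K P P P
P K P P YO P P P K P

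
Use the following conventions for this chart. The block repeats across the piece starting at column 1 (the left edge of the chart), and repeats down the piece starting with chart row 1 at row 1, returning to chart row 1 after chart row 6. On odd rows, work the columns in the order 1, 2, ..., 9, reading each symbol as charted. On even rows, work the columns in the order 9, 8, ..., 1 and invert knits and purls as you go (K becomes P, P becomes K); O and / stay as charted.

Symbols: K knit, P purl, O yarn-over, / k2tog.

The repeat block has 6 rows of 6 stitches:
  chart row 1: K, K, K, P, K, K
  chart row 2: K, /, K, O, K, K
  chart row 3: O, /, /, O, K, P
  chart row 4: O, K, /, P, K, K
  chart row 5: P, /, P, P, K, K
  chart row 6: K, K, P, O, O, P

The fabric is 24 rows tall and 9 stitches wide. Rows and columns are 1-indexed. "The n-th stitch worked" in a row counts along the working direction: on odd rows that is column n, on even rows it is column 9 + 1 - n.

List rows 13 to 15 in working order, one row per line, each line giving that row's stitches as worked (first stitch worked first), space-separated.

== ROWS AS WORKED ==
K K K P K K K K K
P / P P P O P / P
O / / O K P O / /

Derivation:
Row 13: chart row 1, RS - tile across columns 1-9 and work as-is.
Row 14: chart row 2, WS - tiled (columns 1-9): K / K O K K K / K; work from column 9 back to 1 with K<->P swapped.
Row 15: chart row 3, RS - tile across columns 1-9 and work as-is.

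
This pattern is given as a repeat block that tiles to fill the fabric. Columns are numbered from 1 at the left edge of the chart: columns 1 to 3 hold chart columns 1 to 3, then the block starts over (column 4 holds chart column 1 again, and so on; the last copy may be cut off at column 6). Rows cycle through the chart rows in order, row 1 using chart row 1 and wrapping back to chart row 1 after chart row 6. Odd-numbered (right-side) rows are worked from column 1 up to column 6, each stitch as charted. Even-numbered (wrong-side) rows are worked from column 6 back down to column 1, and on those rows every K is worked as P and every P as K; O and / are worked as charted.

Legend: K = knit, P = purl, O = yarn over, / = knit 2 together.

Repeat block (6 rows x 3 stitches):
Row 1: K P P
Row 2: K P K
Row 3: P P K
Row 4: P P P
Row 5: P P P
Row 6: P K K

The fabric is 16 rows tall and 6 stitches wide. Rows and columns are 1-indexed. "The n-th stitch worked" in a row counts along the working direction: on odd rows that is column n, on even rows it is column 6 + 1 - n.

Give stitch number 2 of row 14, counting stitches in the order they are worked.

For row 14: chart row = ((14-1) mod 6) + 1 = 2; this is a WS (even) row.
Chart row 2 tiled across columns 1-6: K P K K P K
WS row: flip the tiled sequence (start at column 6) and apply K<->P; O and / stay.
Row 14 as worked: P K P P K P
Counting 2 along the worked row gives K.

Stitch:
K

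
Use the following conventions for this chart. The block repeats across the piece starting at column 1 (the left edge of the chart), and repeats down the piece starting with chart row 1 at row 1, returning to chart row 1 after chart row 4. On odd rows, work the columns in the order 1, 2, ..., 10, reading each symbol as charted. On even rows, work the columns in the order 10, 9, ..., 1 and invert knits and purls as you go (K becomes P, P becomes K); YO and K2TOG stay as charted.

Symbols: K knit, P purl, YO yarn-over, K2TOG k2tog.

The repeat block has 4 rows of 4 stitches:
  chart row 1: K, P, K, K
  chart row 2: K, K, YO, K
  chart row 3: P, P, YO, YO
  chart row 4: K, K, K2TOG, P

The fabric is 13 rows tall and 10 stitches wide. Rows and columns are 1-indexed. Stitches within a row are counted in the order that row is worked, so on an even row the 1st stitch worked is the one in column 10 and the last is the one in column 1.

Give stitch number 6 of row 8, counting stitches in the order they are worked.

Result:
P

Derivation:
Row 8: (8-1) mod 4 = 3, so use chart row 4. Even row -> WS.
Chart row 4 tiled across columns 1-10: K K K2TOG P K K K2TOG P K K
WS: work from column 10 back to column 1 (reverse the tiled row), swapping K<->P (YO and K2TOG unchanged).
Row 8 as worked: P P K K2TOG P P K K2TOG P P
The 6th stitch worked is P.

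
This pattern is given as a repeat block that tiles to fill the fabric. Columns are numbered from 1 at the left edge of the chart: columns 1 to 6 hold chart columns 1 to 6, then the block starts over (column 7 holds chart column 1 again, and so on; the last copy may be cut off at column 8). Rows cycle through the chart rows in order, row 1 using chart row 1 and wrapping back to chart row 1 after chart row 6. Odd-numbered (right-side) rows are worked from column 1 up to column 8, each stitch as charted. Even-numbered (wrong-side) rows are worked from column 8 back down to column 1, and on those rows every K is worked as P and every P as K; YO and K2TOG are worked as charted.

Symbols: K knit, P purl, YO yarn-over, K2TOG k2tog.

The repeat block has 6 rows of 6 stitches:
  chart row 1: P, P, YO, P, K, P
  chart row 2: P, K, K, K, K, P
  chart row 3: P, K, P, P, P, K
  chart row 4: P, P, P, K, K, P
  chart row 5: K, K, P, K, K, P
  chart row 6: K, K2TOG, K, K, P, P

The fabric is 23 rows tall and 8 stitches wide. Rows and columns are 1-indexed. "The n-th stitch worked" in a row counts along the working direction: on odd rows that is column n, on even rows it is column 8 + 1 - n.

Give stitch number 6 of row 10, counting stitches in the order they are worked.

For row 10: chart row = ((10-1) mod 6) + 1 = 4; this is a WS (even) row.
Chart row 4 tiled across columns 1-8: P P P K K P P P
Wrong side: read the tiled row from column 8 down to 1 and exchange K with P (leave YO, K2TOG).
Row 10 as worked: K K K P P K K K
The 6th stitch worked is K.

Stitch:
K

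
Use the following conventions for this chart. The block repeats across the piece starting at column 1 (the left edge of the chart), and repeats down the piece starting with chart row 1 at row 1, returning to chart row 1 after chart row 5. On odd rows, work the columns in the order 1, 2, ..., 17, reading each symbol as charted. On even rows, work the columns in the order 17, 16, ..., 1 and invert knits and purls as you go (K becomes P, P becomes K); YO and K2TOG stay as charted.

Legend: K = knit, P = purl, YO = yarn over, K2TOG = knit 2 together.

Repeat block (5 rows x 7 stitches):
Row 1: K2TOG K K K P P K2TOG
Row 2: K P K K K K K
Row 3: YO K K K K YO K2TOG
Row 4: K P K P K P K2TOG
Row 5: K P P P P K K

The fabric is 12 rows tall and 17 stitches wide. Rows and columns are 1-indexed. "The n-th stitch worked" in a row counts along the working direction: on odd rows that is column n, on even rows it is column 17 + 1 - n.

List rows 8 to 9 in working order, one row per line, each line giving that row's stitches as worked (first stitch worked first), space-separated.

Row 8: chart row 3, WS - tiled (columns 1-17): YO K K K K YO K2TOG YO K K K K YO K2TOG YO K K; work from column 17 back to 1 with K<->P swapped.
Row 9: chart row 4, RS - tile across columns 1-17 and work as-is.

Result:
P P YO K2TOG YO P P P P YO K2TOG YO P P P P YO
K P K P K P K2TOG K P K P K P K2TOG K P K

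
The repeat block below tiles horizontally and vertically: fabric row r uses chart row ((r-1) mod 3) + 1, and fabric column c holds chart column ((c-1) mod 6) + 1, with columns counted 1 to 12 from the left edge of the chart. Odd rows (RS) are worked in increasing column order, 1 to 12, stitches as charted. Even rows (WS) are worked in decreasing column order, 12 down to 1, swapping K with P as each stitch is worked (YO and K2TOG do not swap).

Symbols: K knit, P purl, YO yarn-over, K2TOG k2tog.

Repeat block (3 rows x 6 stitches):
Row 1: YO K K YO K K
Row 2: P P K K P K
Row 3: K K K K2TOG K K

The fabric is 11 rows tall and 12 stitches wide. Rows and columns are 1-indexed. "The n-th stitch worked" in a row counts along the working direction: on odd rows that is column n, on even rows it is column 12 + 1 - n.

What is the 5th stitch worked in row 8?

Row 8 uses chart row ((8-1) mod 3)+1 = 2. Row 8 is even, so WS.
Chart row 2 tiled across columns 1-12: P P K K P K P P K K P K
WS: work from column 12 back to column 1 (reverse the tiled row), swapping K<->P (YO and K2TOG unchanged).
Row 8 as worked: P K P P K K P K P P K K
Stitch 5 in working order -> K

== STITCH ==
K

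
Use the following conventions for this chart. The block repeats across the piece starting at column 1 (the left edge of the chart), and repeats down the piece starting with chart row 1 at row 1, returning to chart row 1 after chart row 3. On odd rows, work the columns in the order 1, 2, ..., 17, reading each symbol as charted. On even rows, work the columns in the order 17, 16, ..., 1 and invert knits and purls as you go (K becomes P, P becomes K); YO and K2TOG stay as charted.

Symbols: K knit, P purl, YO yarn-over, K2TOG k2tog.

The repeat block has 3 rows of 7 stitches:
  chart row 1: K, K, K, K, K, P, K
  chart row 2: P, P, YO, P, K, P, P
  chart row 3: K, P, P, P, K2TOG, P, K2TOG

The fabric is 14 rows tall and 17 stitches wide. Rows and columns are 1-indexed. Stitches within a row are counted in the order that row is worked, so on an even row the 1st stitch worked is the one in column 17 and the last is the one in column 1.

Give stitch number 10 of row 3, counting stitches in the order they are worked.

== STITCH ==
P

Derivation:
Row 3 uses chart row ((3-1) mod 3)+1 = 3. Row 3 is odd, so RS.
Chart row 3 tiled across columns 1-17: K P P P K2TOG P K2TOG K P P P K2TOG P K2TOG K P P
RS row: no reversal, no swap; stitch n worked = column n.
Stitch 10 in working order -> P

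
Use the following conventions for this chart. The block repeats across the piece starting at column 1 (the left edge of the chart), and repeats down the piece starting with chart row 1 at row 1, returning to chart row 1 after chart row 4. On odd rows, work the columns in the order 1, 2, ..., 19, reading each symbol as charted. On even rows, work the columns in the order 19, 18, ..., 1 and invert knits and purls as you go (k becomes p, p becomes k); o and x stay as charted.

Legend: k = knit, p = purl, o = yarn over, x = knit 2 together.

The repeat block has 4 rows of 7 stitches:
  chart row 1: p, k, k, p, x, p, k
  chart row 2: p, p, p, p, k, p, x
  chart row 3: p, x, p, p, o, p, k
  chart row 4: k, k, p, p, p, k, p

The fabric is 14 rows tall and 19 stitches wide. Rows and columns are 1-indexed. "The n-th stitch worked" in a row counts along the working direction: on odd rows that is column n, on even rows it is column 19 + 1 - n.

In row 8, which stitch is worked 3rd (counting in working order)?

Row 8: (8-1) mod 4 = 3, so use chart row 4. Even row -> WS.
Chart row 4 tiled across columns 1-19: k k p p p k p k k p p p k p k k p p p
WS: work from column 19 back to column 1 (reverse the tiled row), swapping k<->p (o and x unchanged).
Row 8 as worked: k k k p p k p k k k p p k p k k k p p
Counting 3 along the worked row gives k.

Result:
k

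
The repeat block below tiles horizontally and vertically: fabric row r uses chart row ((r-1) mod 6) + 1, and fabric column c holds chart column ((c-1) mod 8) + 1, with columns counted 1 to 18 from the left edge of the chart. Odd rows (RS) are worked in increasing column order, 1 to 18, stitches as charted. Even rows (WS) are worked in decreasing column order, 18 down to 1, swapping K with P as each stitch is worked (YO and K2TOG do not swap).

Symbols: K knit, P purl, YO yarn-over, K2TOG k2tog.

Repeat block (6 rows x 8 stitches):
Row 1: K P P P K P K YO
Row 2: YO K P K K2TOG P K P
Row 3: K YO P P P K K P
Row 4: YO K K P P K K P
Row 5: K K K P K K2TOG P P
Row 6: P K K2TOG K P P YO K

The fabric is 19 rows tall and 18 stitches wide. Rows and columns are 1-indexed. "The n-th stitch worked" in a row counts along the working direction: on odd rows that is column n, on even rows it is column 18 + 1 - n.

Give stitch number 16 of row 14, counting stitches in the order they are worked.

For row 14: chart row = ((14-1) mod 6) + 1 = 2; this is a WS (even) row.
Chart row 2 tiled across columns 1-18: YO K P K K2TOG P K P YO K P K K2TOG P K P YO K
WS row: flip the tiled sequence (start at column 18) and apply K<->P; YO and K2TOG stay.
Row 14 as worked: P YO K P K K2TOG P K P YO K P K K2TOG P K P YO
Counting 16 along the worked row gives K.

Result:
K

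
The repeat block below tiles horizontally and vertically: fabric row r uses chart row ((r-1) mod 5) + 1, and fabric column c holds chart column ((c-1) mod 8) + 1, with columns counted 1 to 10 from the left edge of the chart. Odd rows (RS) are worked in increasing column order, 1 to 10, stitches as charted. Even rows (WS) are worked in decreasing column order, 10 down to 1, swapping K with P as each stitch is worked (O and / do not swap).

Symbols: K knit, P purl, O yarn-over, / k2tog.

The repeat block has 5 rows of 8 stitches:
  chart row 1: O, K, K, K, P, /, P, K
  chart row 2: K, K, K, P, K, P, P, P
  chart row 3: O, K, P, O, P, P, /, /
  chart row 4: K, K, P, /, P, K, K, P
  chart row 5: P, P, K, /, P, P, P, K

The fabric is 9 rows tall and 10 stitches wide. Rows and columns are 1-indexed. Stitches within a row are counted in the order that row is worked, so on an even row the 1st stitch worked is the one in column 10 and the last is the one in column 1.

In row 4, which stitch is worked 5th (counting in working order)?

Row 4 uses chart row ((4-1) mod 5)+1 = 4. Row 4 is even, so WS.
Chart row 4 tiled across columns 1-10: K K P / P K K P K K
Wrong side: read the tiled row from column 10 down to 1 and exchange K with P (leave O, /).
Row 4 as worked: P P K P P K / K P P
The 5th stitch worked is P.

Result:
P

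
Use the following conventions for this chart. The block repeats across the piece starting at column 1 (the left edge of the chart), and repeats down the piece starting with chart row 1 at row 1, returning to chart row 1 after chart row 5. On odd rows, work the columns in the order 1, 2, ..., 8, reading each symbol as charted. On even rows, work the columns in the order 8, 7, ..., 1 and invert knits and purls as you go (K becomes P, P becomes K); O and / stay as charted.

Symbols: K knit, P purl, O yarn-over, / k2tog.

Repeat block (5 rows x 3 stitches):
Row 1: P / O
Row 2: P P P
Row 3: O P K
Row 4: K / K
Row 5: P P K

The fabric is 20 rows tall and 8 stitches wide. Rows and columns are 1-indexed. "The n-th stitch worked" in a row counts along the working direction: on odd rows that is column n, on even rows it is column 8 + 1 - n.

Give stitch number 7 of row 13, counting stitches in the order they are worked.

Row 13: (13-1) mod 5 = 2, so use chart row 3. Odd row -> RS.
Chart row 3 tiled across columns 1-8: O P K O P K O P
RS row: no reversal, no swap; stitch n worked = column n.
Counting 7 along the worked row gives O.

== STITCH ==
O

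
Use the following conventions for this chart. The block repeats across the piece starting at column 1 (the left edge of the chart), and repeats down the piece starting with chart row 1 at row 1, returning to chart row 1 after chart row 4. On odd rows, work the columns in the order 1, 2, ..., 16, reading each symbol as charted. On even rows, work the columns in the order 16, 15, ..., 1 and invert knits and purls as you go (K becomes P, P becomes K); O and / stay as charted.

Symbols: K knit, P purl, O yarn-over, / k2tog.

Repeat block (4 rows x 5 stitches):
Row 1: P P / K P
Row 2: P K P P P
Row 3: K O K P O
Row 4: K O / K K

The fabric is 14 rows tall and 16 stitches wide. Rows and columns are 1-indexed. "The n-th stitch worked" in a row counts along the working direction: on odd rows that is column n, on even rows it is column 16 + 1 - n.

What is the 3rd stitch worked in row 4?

== STITCH ==
P

Derivation:
Row 4 uses chart row ((4-1) mod 4)+1 = 4. Row 4 is even, so WS.
Chart row 4 tiled across columns 1-16: K O / K K K O / K K K O / K K K
WS row: flip the tiled sequence (start at column 16) and apply K<->P; O and / stay.
Row 4 as worked: P P P / O P P P / O P P P / O P
Stitch 3 in working order -> P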